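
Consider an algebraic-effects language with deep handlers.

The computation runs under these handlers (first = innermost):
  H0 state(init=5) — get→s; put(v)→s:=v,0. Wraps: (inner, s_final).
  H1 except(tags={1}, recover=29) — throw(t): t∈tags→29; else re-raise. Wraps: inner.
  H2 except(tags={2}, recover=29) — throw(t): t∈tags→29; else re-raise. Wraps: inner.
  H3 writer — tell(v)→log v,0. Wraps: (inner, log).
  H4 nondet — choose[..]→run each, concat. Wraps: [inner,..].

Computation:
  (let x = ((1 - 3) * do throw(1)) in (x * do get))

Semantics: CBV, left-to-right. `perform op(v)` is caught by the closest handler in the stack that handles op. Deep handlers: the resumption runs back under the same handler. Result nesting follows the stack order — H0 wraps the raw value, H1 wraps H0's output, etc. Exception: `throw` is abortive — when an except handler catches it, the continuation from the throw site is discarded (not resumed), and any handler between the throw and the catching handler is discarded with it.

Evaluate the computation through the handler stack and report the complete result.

Answer: [(29, ())]

Step-by-step:
throw(1) @ H1 caught ⇒ 29
H2 returns 29
H3 returns (29, ())
H4 returns [(29, ())]
= [(29, ())]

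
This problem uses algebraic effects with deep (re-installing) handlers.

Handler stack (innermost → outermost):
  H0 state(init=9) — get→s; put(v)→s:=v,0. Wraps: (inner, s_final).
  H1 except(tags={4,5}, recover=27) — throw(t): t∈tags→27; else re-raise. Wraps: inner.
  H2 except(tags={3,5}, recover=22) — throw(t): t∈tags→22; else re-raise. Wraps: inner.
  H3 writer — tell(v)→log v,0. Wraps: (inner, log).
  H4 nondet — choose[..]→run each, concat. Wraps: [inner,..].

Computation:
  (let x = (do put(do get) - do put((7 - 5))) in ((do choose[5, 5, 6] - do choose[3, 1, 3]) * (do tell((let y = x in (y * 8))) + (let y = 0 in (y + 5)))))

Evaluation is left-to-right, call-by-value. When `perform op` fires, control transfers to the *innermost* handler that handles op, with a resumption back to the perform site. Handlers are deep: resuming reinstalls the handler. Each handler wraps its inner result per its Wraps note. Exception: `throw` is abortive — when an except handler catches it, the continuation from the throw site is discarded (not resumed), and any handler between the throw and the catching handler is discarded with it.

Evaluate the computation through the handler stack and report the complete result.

Answer: [((10, 2), (0)), ((20, 2), (0)), ((10, 2), (0)), ((10, 2), (0)), ((20, 2), (0)), ((10, 2), (0)), ((15, 2), (0)), ((25, 2), (0)), ((15, 2), (0))]

Working:
get @ H0 ⇒ 9
put(9) @ H0 ⇒ s:=9
put(2) @ H0 ⇒ s:=2
choose[5, 5, 6] @ H4
  branch[0] choose=5:
    choose[3, 1, 3] @ H4
      branch[0] choose=3:
        tell(0) @ H3 ⇒ log+=0
        H0 returns (10, 2)
        H1 returns (10, 2)
        H2 returns (10, 2)
        H3 returns ((10, 2), (0))
        H4 returns [((10, 2), (0))]
      branch[1] choose=1:
        tell(0) @ H3 ⇒ log+=0
        H0 returns (20, 2)
        H1 returns (20, 2)
        H2 returns (20, 2)
        H3 returns ((20, 2), (0))
        H4 returns [((20, 2), (0))]
      branch[2] choose=3:
        tell(0) @ H3 ⇒ log+=0
        H0 returns (10, 2)
        H1 returns (10, 2)
        H2 returns (10, 2)
        H3 returns ((10, 2), (0))
        H4 returns [((10, 2), (0))]
  branch[1] choose=5:
    choose[3, 1, 3] @ H4
      branch[0] choose=3:
        tell(0) @ H3 ⇒ log+=0
        H0 returns (10, 2)
        H1 returns (10, 2)
        H2 returns (10, 2)
        H3 returns ((10, 2), (0))
        H4 returns [((10, 2), (0))]
      branch[1] choose=1:
        tell(0) @ H3 ⇒ log+=0
        H0 returns (20, 2)
        H1 returns (20, 2)
        H2 returns (20, 2)
        H3 returns ((20, 2), (0))
        H4 returns [((20, 2), (0))]
      branch[2] choose=3:
        tell(0) @ H3 ⇒ log+=0
        H0 returns (10, 2)
        H1 returns (10, 2)
        H2 returns (10, 2)
        H3 returns ((10, 2), (0))
        H4 returns [((10, 2), (0))]
  branch[2] choose=6:
    choose[3, 1, 3] @ H4
      branch[0] choose=3:
        tell(0) @ H3 ⇒ log+=0
        H0 returns (15, 2)
        H1 returns (15, 2)
        H2 returns (15, 2)
        H3 returns ((15, 2), (0))
        H4 returns [((15, 2), (0))]
      branch[1] choose=1:
        tell(0) @ H3 ⇒ log+=0
        H0 returns (25, 2)
        H1 returns (25, 2)
        H2 returns (25, 2)
        H3 returns ((25, 2), (0))
        H4 returns [((25, 2), (0))]
      branch[2] choose=3:
        tell(0) @ H3 ⇒ log+=0
        H0 returns (15, 2)
        H1 returns (15, 2)
        H2 returns (15, 2)
        H3 returns ((15, 2), (0))
        H4 returns [((15, 2), (0))]
= [((10, 2), (0)), ((20, 2), (0)), ((10, 2), (0)), ((10, 2), (0)), ((20, 2), (0)), ((10, 2), (0)), ((15, 2), (0)), ((25, 2), (0)), ((15, 2), (0))]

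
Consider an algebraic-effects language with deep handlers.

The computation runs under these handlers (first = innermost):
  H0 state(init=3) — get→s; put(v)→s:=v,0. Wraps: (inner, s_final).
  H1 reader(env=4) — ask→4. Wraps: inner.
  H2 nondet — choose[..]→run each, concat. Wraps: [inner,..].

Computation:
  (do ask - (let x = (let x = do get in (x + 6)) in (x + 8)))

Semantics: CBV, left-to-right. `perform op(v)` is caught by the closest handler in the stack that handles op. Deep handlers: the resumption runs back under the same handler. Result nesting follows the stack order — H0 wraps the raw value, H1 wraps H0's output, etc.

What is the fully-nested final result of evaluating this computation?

Answer: [(-13, 3)]

Working:
ask @ H1 ⇒ 4
get @ H0 ⇒ 3
H0 returns (-13, 3)
H1 returns (-13, 3)
H2 returns [(-13, 3)]
= [(-13, 3)]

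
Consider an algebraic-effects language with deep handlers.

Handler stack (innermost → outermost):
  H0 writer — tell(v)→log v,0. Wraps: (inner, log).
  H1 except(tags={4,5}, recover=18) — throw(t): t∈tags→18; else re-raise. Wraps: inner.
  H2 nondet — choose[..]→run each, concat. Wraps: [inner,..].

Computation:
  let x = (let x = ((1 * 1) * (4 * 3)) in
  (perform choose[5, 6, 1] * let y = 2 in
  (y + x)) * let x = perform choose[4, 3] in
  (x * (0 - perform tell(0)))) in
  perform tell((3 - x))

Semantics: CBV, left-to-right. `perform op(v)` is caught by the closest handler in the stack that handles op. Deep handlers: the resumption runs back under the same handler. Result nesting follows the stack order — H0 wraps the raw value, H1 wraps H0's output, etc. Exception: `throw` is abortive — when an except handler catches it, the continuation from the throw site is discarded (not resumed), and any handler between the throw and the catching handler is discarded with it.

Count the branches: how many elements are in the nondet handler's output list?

Evaluation trace:
choose[5, 6, 1] @ H2
  branch[0] choose=5:
    choose[4, 3] @ H2
      branch[0] choose=4:
        tell(0) @ H0 ⇒ log+=0
        tell(3) @ H0 ⇒ log+=3
        H0 returns (0, (0, 3))
        H1 returns (0, (0, 3))
        H2 returns [(0, (0, 3))]
      branch[1] choose=3:
        tell(0) @ H0 ⇒ log+=0
        tell(3) @ H0 ⇒ log+=3
        H0 returns (0, (0, 3))
        H1 returns (0, (0, 3))
        H2 returns [(0, (0, 3))]
  branch[1] choose=6:
    choose[4, 3] @ H2
      branch[0] choose=4:
        tell(0) @ H0 ⇒ log+=0
        tell(3) @ H0 ⇒ log+=3
        H0 returns (0, (0, 3))
        H1 returns (0, (0, 3))
        H2 returns [(0, (0, 3))]
      branch[1] choose=3:
        tell(0) @ H0 ⇒ log+=0
        tell(3) @ H0 ⇒ log+=3
        H0 returns (0, (0, 3))
        H1 returns (0, (0, 3))
        H2 returns [(0, (0, 3))]
  branch[2] choose=1:
    choose[4, 3] @ H2
      branch[0] choose=4:
        tell(0) @ H0 ⇒ log+=0
        tell(3) @ H0 ⇒ log+=3
        H0 returns (0, (0, 3))
        H1 returns (0, (0, 3))
        H2 returns [(0, (0, 3))]
      branch[1] choose=3:
        tell(0) @ H0 ⇒ log+=0
        tell(3) @ H0 ⇒ log+=3
        H0 returns (0, (0, 3))
        H1 returns (0, (0, 3))
        H2 returns [(0, (0, 3))]
= [(0, (0, 3)), (0, (0, 3)), (0, (0, 3)), (0, (0, 3)), (0, (0, 3)), (0, (0, 3))]

Answer: 6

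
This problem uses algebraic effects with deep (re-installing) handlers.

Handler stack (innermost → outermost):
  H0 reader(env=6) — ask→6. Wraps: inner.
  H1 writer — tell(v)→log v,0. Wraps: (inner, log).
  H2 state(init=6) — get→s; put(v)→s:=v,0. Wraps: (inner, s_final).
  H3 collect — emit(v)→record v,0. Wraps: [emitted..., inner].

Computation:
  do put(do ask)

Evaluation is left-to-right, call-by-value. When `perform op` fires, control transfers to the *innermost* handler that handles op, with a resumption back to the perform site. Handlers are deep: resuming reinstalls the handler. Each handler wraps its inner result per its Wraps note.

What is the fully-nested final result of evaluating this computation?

Answer: [((0, ()), 6)]

Evaluation trace:
ask @ H0 ⇒ 6
put(6) @ H2 ⇒ s:=6
H0 returns 0
H1 returns (0, ())
H2 returns ((0, ()), 6)
H3 returns [((0, ()), 6)]
= [((0, ()), 6)]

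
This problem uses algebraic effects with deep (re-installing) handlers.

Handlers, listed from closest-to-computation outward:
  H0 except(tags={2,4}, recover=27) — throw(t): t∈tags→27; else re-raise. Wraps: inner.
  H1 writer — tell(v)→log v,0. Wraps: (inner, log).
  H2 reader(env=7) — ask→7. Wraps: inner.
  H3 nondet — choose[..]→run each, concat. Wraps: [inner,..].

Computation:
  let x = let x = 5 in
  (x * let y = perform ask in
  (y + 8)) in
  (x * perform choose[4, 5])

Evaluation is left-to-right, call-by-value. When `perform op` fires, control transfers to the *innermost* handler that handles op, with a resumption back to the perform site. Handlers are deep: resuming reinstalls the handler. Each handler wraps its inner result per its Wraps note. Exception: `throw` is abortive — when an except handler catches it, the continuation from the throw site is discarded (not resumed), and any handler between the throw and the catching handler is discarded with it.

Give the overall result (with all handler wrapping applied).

Answer: [(300, ()), (375, ())]

Evaluation trace:
ask @ H2 ⇒ 7
choose[4, 5] @ H3
  branch[0] choose=4:
    H0 returns 300
    H1 returns (300, ())
    H2 returns (300, ())
    H3 returns [(300, ())]
  branch[1] choose=5:
    H0 returns 375
    H1 returns (375, ())
    H2 returns (375, ())
    H3 returns [(375, ())]
= [(300, ()), (375, ())]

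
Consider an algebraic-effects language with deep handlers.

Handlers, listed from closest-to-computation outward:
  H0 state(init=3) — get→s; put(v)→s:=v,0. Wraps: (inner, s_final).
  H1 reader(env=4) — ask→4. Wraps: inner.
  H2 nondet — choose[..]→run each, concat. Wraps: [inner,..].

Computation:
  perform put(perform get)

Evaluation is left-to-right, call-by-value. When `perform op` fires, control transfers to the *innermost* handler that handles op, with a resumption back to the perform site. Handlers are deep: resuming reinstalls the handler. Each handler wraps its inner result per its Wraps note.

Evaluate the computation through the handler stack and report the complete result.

Answer: [(0, 3)]

Working:
get @ H0 ⇒ 3
put(3) @ H0 ⇒ s:=3
H0 returns (0, 3)
H1 returns (0, 3)
H2 returns [(0, 3)]
= [(0, 3)]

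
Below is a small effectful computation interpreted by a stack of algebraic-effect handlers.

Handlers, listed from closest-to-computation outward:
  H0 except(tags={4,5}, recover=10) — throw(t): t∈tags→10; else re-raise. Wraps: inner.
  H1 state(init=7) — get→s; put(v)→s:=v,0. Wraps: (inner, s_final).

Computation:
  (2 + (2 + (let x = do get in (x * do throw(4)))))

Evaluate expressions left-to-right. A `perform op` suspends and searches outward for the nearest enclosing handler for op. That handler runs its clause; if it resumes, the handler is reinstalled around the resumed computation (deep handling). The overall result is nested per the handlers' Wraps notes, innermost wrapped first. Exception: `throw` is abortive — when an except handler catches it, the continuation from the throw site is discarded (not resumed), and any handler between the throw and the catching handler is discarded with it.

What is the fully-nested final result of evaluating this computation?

Answer: (10, 7)

Step-by-step:
get @ H1 ⇒ 7
throw(4) @ H0 caught ⇒ 10
H1 returns (10, 7)
= (10, 7)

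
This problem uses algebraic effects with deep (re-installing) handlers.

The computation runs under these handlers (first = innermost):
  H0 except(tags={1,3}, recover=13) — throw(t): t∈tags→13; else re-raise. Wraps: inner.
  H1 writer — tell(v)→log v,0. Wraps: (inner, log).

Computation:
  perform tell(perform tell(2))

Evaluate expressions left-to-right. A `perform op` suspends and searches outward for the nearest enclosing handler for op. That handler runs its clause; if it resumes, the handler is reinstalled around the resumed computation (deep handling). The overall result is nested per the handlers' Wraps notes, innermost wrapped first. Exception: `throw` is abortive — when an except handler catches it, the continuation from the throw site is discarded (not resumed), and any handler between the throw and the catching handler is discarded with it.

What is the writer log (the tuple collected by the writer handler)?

Answer: (2, 0)

Evaluation trace:
tell(2) @ H1 ⇒ log+=2
tell(0) @ H1 ⇒ log+=0
H0 returns 0
H1 returns (0, (2, 0))
= (0, (2, 0))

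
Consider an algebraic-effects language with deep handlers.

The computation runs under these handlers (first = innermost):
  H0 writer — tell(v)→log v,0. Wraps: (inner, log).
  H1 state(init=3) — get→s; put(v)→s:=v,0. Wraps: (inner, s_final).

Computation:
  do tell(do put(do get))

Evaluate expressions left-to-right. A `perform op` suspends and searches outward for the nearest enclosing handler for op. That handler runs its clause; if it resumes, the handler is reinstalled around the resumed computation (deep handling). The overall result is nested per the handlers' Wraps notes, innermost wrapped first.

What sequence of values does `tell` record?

Answer: (0)

Step-by-step:
get @ H1 ⇒ 3
put(3) @ H1 ⇒ s:=3
tell(0) @ H0 ⇒ log+=0
H0 returns (0, (0))
H1 returns ((0, (0)), 3)
= ((0, (0)), 3)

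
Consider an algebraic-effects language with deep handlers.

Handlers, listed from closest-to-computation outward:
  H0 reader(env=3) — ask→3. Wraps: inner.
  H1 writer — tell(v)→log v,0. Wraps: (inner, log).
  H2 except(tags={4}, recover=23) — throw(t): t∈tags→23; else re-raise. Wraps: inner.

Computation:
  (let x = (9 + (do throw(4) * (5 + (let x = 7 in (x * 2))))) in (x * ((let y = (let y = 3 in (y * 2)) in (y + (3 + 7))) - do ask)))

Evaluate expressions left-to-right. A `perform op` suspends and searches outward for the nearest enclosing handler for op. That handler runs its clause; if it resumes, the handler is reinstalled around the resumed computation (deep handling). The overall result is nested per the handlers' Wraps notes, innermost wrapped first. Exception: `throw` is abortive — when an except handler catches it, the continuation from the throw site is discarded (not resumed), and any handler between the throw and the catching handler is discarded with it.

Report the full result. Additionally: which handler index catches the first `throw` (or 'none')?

Step-by-step:
throw(4) @ H2 caught ⇒ 23
= 23

Answer: 23 ; first throw caught by: H2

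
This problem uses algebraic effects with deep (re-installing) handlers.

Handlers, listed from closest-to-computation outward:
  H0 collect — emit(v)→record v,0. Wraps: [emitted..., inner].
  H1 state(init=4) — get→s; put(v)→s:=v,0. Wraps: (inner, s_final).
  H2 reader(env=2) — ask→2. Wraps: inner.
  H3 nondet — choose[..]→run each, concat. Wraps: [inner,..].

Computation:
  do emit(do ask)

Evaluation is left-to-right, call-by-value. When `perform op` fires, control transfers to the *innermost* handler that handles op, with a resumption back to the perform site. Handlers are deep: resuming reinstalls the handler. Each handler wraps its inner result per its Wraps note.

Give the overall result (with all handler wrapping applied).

Step-by-step:
ask @ H2 ⇒ 2
emit(2) @ H0 ⇒ out+=2
H0 returns [2, 0]
H1 returns ([2, 0], 4)
H2 returns ([2, 0], 4)
H3 returns [([2, 0], 4)]
= [([2, 0], 4)]

Answer: [([2, 0], 4)]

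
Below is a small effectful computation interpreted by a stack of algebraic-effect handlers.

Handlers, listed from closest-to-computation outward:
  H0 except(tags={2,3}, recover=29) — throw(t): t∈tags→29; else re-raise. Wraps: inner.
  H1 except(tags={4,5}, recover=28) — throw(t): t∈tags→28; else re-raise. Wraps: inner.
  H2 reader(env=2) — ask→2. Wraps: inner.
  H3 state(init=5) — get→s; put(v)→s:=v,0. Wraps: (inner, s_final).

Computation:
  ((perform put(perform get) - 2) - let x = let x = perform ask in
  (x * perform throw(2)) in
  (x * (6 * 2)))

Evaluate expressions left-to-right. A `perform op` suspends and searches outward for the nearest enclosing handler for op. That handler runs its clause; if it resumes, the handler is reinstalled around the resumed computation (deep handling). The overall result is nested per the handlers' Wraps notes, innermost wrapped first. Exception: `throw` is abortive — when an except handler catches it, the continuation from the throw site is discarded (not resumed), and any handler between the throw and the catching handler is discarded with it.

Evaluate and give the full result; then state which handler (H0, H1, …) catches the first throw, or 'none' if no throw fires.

Answer: (29, 5) ; first throw caught by: H0

Evaluation trace:
get @ H3 ⇒ 5
put(5) @ H3 ⇒ s:=5
ask @ H2 ⇒ 2
throw(2) @ H0 caught ⇒ 29
H1 returns 29
H2 returns 29
H3 returns (29, 5)
= (29, 5)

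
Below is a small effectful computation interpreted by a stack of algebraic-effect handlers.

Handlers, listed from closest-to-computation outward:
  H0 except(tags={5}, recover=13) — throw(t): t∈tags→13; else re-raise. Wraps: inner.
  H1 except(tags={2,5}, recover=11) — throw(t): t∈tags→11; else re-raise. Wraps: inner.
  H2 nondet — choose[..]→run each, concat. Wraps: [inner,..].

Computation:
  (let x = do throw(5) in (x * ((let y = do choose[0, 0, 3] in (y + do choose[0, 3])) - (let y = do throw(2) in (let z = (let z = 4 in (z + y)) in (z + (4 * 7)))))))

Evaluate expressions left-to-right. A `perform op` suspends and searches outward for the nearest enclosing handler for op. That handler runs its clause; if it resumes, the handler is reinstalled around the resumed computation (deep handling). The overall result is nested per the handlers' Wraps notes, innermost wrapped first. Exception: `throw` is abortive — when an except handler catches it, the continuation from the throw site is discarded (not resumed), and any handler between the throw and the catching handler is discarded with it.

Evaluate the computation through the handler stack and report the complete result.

Answer: [13]

Working:
throw(5) @ H0 caught ⇒ 13
H1 returns 13
H2 returns [13]
= [13]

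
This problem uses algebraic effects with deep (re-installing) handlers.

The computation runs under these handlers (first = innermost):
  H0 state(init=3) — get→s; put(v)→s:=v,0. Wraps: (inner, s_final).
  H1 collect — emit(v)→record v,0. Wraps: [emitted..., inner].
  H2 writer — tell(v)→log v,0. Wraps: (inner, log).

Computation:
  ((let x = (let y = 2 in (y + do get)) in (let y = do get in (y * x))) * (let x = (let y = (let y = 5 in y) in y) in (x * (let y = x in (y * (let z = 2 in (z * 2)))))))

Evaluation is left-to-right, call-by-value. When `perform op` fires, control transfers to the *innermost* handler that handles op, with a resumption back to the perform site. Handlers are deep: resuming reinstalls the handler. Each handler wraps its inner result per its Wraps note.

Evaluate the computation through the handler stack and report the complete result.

Evaluation trace:
get @ H0 ⇒ 3
get @ H0 ⇒ 3
H0 returns (1500, 3)
H1 returns [(1500, 3)]
H2 returns ([(1500, 3)], ())
= ([(1500, 3)], ())

Answer: ([(1500, 3)], ())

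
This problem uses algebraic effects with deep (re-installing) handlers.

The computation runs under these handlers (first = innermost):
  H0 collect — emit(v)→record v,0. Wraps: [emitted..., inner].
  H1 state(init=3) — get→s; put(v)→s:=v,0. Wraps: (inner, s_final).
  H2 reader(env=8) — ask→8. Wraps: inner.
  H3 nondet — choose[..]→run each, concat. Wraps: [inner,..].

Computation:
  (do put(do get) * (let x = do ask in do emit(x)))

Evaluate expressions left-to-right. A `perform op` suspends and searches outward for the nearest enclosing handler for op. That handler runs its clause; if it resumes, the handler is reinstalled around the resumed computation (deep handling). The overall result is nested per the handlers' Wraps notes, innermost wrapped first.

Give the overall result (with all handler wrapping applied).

Evaluation trace:
get @ H1 ⇒ 3
put(3) @ H1 ⇒ s:=3
ask @ H2 ⇒ 8
emit(8) @ H0 ⇒ out+=8
H0 returns [8, 0]
H1 returns ([8, 0], 3)
H2 returns ([8, 0], 3)
H3 returns [([8, 0], 3)]
= [([8, 0], 3)]

Answer: [([8, 0], 3)]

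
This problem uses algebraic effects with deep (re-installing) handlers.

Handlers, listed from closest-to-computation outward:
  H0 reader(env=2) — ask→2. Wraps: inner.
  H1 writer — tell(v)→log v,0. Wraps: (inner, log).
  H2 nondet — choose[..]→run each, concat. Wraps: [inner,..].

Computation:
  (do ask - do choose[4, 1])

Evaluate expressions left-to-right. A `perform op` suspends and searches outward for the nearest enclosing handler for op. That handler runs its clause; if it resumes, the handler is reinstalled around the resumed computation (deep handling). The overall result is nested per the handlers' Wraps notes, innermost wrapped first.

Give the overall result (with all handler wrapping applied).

Step-by-step:
ask @ H0 ⇒ 2
choose[4, 1] @ H2
  branch[0] choose=4:
    H0 returns -2
    H1 returns (-2, ())
    H2 returns [(-2, ())]
  branch[1] choose=1:
    H0 returns 1
    H1 returns (1, ())
    H2 returns [(1, ())]
= [(-2, ()), (1, ())]

Answer: [(-2, ()), (1, ())]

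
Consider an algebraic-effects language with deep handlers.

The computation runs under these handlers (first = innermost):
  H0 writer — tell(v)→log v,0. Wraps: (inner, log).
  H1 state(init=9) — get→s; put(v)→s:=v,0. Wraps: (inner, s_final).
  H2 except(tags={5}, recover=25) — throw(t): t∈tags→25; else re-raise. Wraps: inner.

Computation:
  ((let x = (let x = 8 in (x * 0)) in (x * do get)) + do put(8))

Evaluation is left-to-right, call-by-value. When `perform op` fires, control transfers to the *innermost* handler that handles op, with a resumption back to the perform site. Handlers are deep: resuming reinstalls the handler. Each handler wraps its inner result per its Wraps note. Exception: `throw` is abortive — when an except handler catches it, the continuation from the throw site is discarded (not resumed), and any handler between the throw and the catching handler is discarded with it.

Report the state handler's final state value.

Working:
get @ H1 ⇒ 9
put(8) @ H1 ⇒ s:=8
H0 returns (0, ())
H1 returns ((0, ()), 8)
H2 returns ((0, ()), 8)
= ((0, ()), 8)

Answer: 8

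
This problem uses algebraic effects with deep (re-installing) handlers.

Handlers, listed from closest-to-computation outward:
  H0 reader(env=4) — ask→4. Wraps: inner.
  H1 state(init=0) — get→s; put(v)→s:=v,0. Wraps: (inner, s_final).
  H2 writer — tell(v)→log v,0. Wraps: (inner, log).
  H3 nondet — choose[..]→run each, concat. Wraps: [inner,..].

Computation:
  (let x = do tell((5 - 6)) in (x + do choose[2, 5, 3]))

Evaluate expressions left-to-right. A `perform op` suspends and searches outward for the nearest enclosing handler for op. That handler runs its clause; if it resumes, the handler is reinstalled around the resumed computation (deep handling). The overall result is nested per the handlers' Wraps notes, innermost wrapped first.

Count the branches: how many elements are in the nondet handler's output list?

Evaluation trace:
tell(-1) @ H2 ⇒ log+=-1
choose[2, 5, 3] @ H3
  branch[0] choose=2:
    H0 returns 2
    H1 returns (2, 0)
    H2 returns ((2, 0), (-1))
    H3 returns [((2, 0), (-1))]
  branch[1] choose=5:
    H0 returns 5
    H1 returns (5, 0)
    H2 returns ((5, 0), (-1))
    H3 returns [((5, 0), (-1))]
  branch[2] choose=3:
    H0 returns 3
    H1 returns (3, 0)
    H2 returns ((3, 0), (-1))
    H3 returns [((3, 0), (-1))]
= [((2, 0), (-1)), ((5, 0), (-1)), ((3, 0), (-1))]

Answer: 3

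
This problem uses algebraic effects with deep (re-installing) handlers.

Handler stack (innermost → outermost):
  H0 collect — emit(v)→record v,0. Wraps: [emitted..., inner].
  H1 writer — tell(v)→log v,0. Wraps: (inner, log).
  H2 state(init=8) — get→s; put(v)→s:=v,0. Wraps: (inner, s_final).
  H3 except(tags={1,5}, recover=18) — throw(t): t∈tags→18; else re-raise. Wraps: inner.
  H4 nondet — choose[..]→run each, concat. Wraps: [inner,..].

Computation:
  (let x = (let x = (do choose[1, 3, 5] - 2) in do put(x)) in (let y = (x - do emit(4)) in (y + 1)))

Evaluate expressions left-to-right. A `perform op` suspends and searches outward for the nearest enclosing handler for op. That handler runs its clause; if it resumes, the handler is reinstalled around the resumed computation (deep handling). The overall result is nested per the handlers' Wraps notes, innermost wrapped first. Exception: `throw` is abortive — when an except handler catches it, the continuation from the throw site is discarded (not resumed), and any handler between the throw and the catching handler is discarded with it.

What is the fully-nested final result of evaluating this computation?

Evaluation trace:
choose[1, 3, 5] @ H4
  branch[0] choose=1:
    put(-1) @ H2 ⇒ s:=-1
    emit(4) @ H0 ⇒ out+=4
    H0 returns [4, 1]
    H1 returns ([4, 1], ())
    H2 returns (([4, 1], ()), -1)
    H3 returns (([4, 1], ()), -1)
    H4 returns [(([4, 1], ()), -1)]
  branch[1] choose=3:
    put(1) @ H2 ⇒ s:=1
    emit(4) @ H0 ⇒ out+=4
    H0 returns [4, 1]
    H1 returns ([4, 1], ())
    H2 returns (([4, 1], ()), 1)
    H3 returns (([4, 1], ()), 1)
    H4 returns [(([4, 1], ()), 1)]
  branch[2] choose=5:
    put(3) @ H2 ⇒ s:=3
    emit(4) @ H0 ⇒ out+=4
    H0 returns [4, 1]
    H1 returns ([4, 1], ())
    H2 returns (([4, 1], ()), 3)
    H3 returns (([4, 1], ()), 3)
    H4 returns [(([4, 1], ()), 3)]
= [(([4, 1], ()), -1), (([4, 1], ()), 1), (([4, 1], ()), 3)]

Answer: [(([4, 1], ()), -1), (([4, 1], ()), 1), (([4, 1], ()), 3)]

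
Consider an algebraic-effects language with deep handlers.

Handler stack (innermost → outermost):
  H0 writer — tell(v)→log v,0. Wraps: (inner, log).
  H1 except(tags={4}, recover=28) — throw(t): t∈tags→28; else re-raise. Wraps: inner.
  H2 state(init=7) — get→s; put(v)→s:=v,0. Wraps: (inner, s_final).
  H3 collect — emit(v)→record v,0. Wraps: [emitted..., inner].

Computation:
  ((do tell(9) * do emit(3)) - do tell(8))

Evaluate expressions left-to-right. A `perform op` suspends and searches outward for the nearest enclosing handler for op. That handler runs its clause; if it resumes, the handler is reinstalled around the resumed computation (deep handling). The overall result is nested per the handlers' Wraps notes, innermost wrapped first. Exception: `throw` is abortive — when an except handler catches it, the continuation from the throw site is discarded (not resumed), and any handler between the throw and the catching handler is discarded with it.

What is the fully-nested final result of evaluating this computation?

Working:
tell(9) @ H0 ⇒ log+=9
emit(3) @ H3 ⇒ out+=3
tell(8) @ H0 ⇒ log+=8
H0 returns (0, (9, 8))
H1 returns (0, (9, 8))
H2 returns ((0, (9, 8)), 7)
H3 returns [3, ((0, (9, 8)), 7)]
= [3, ((0, (9, 8)), 7)]

Answer: [3, ((0, (9, 8)), 7)]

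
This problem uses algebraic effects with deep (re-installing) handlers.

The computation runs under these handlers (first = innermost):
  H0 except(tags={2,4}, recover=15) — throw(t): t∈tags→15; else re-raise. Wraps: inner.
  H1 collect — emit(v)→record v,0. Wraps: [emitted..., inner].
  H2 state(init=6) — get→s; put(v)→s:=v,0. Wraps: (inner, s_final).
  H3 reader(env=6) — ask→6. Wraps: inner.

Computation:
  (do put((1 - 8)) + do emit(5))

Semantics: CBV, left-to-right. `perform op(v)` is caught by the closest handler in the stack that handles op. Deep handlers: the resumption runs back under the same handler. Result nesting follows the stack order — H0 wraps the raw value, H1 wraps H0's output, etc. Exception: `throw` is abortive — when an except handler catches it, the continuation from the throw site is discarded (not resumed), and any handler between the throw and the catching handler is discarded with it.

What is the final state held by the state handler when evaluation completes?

Step-by-step:
put(-7) @ H2 ⇒ s:=-7
emit(5) @ H1 ⇒ out+=5
H0 returns 0
H1 returns [5, 0]
H2 returns ([5, 0], -7)
H3 returns ([5, 0], -7)
= ([5, 0], -7)

Answer: -7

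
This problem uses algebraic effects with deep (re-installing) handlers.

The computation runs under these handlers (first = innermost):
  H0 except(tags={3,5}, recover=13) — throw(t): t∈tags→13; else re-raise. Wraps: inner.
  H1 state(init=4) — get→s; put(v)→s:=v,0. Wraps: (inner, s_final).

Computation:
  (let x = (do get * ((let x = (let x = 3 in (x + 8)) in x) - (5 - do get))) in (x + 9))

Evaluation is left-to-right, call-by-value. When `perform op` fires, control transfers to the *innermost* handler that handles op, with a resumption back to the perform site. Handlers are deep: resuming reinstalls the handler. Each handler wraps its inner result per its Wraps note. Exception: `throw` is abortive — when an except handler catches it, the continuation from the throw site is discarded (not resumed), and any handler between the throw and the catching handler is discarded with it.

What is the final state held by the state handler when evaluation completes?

Working:
get @ H1 ⇒ 4
get @ H1 ⇒ 4
H0 returns 49
H1 returns (49, 4)
= (49, 4)

Answer: 4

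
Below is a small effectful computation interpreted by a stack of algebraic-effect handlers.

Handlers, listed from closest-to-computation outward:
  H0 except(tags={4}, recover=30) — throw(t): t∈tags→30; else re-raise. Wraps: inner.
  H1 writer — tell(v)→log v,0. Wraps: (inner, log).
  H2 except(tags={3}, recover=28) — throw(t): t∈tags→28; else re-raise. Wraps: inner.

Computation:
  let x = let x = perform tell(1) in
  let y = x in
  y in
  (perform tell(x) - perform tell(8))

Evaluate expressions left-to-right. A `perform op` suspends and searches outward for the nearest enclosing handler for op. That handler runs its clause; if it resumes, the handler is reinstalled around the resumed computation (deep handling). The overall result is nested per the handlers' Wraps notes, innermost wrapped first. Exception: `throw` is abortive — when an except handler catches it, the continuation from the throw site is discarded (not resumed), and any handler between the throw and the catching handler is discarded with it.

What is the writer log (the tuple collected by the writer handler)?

Evaluation trace:
tell(1) @ H1 ⇒ log+=1
tell(0) @ H1 ⇒ log+=0
tell(8) @ H1 ⇒ log+=8
H0 returns 0
H1 returns (0, (1, 0, 8))
H2 returns (0, (1, 0, 8))
= (0, (1, 0, 8))

Answer: (1, 0, 8)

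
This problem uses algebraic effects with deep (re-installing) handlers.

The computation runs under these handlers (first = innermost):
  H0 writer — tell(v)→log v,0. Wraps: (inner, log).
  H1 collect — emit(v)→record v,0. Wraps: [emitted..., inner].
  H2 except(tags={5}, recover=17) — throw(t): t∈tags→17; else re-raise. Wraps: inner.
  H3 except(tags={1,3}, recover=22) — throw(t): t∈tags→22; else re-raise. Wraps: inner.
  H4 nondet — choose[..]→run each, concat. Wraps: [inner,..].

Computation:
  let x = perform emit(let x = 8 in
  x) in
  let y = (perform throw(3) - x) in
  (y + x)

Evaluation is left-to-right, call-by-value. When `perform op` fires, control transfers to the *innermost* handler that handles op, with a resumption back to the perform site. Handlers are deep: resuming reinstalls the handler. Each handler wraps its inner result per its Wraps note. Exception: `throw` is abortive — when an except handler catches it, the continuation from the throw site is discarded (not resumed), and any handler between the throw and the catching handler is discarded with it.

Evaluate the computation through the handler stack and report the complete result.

Answer: [22]

Step-by-step:
emit(8) @ H1 ⇒ out+=8
throw(3) @ H2 re-raised
throw(3) @ H3 caught ⇒ 22
H4 returns [22]
= [22]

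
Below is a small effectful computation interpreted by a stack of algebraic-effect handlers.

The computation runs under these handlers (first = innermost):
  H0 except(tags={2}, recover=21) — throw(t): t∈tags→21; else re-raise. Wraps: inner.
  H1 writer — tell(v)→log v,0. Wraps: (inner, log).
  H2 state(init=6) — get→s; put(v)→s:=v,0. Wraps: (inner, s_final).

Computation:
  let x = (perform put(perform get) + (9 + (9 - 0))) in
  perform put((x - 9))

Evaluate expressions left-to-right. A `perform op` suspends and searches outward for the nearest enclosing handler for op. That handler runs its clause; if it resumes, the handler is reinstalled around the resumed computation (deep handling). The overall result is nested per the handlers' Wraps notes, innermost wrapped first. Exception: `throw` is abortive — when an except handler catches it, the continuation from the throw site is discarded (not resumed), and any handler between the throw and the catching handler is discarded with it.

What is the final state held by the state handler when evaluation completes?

Working:
get @ H2 ⇒ 6
put(6) @ H2 ⇒ s:=6
put(9) @ H2 ⇒ s:=9
H0 returns 0
H1 returns (0, ())
H2 returns ((0, ()), 9)
= ((0, ()), 9)

Answer: 9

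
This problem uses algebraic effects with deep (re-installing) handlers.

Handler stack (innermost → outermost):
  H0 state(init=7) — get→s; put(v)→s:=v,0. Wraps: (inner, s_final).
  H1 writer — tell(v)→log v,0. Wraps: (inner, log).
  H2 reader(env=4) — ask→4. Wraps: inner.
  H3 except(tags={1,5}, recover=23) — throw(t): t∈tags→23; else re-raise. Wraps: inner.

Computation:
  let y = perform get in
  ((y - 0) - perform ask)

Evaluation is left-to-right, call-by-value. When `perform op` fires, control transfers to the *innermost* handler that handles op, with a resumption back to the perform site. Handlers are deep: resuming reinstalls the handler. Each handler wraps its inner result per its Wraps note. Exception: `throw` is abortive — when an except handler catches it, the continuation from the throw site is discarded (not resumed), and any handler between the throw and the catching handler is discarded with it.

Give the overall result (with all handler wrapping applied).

Working:
get @ H0 ⇒ 7
ask @ H2 ⇒ 4
H0 returns (3, 7)
H1 returns ((3, 7), ())
H2 returns ((3, 7), ())
H3 returns ((3, 7), ())
= ((3, 7), ())

Answer: ((3, 7), ())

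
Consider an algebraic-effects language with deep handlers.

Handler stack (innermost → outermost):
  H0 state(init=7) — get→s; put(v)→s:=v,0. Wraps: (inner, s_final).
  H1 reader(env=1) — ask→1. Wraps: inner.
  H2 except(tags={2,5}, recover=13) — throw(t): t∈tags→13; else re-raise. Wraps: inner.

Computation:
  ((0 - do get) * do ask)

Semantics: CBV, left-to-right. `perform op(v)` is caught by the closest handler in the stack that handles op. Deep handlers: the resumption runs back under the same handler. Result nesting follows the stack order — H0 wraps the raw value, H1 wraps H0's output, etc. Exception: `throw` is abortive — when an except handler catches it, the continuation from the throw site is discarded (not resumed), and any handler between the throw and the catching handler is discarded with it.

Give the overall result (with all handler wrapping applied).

Answer: (-7, 7)

Working:
get @ H0 ⇒ 7
ask @ H1 ⇒ 1
H0 returns (-7, 7)
H1 returns (-7, 7)
H2 returns (-7, 7)
= (-7, 7)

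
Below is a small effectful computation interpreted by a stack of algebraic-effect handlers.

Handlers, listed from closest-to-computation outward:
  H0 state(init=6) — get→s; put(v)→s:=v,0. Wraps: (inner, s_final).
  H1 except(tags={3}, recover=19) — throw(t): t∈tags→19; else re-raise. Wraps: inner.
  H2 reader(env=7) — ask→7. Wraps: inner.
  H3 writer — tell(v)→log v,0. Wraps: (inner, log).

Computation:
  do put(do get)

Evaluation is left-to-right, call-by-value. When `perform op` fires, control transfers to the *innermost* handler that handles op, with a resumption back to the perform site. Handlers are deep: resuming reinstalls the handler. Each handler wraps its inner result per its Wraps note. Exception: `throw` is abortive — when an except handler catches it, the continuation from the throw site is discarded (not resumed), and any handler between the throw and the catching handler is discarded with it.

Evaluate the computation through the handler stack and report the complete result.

Answer: ((0, 6), ())

Step-by-step:
get @ H0 ⇒ 6
put(6) @ H0 ⇒ s:=6
H0 returns (0, 6)
H1 returns (0, 6)
H2 returns (0, 6)
H3 returns ((0, 6), ())
= ((0, 6), ())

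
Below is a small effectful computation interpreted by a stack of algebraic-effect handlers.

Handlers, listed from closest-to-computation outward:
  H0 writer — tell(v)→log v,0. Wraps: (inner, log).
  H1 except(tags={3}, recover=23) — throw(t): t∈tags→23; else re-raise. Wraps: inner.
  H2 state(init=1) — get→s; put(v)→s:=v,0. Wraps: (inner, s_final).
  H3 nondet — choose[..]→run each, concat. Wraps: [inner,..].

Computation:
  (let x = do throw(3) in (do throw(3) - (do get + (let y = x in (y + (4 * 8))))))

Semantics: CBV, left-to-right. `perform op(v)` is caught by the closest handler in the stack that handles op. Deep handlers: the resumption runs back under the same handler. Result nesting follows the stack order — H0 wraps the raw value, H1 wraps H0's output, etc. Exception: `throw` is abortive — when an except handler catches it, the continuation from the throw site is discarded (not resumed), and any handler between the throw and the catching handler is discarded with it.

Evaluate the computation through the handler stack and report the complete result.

Answer: [(23, 1)]

Evaluation trace:
throw(3) @ H1 caught ⇒ 23
H2 returns (23, 1)
H3 returns [(23, 1)]
= [(23, 1)]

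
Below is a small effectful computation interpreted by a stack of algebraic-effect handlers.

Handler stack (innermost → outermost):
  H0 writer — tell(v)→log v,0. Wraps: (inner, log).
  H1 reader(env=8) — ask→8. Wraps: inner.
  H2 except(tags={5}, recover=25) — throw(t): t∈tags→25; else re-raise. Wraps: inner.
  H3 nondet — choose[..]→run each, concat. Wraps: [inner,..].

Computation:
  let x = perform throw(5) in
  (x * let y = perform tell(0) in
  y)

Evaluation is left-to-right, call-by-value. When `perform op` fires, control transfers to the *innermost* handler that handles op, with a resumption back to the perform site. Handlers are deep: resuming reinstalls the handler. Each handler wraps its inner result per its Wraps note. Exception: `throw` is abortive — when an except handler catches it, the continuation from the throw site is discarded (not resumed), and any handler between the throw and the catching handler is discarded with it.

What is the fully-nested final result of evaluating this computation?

Working:
throw(5) @ H2 caught ⇒ 25
H3 returns [25]
= [25]

Answer: [25]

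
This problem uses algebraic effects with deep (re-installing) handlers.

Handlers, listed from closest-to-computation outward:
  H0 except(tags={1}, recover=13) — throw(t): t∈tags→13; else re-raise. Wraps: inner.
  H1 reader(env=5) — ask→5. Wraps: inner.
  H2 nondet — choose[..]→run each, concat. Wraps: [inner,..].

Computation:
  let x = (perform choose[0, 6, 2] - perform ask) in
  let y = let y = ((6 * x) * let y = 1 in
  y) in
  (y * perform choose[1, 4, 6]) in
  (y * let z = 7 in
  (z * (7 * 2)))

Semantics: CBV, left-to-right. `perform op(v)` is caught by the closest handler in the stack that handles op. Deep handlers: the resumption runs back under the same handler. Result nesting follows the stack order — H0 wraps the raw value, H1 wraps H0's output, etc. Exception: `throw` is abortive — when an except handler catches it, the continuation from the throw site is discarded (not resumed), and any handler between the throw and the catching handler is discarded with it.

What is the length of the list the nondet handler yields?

Evaluation trace:
choose[0, 6, 2] @ H2
  branch[0] choose=0:
    ask @ H1 ⇒ 5
    choose[1, 4, 6] @ H2
      branch[0] choose=1:
        H0 returns -2940
        H1 returns -2940
        H2 returns [-2940]
      branch[1] choose=4:
        H0 returns -11760
        H1 returns -11760
        H2 returns [-11760]
      branch[2] choose=6:
        H0 returns -17640
        H1 returns -17640
        H2 returns [-17640]
  branch[1] choose=6:
    ask @ H1 ⇒ 5
    choose[1, 4, 6] @ H2
      branch[0] choose=1:
        H0 returns 588
        H1 returns 588
        H2 returns [588]
      branch[1] choose=4:
        H0 returns 2352
        H1 returns 2352
        H2 returns [2352]
      branch[2] choose=6:
        H0 returns 3528
        H1 returns 3528
        H2 returns [3528]
  branch[2] choose=2:
    ask @ H1 ⇒ 5
    choose[1, 4, 6] @ H2
      branch[0] choose=1:
        H0 returns -1764
        H1 returns -1764
        H2 returns [-1764]
      branch[1] choose=4:
        H0 returns -7056
        H1 returns -7056
        H2 returns [-7056]
      branch[2] choose=6:
        H0 returns -10584
        H1 returns -10584
        H2 returns [-10584]
= [-2940, -11760, -17640, 588, 2352, 3528, -1764, -7056, -10584]

Answer: 9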